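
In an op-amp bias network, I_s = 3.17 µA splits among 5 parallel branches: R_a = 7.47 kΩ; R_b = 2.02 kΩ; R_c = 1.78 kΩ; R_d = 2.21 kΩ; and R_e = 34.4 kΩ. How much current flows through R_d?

I ≈ 0.858 µA

Conductances: ΣG = 1/7.47 + 1/2.02 + 1/1.78 + 1/2.21 + 1/34.4 = 1.672 (1/kΩ).
R_d takes the fraction G_k/ΣG = 0.4525/1.672 = 0.2706, so I = 3.17 × 0.2706 = 0.8577 µA.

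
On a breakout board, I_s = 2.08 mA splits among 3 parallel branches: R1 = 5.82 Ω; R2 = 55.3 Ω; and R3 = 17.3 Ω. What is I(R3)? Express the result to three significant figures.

I ≈ 0.485 mA

Conductances: ΣG = 1/5.82 + 1/55.3 + 1/17.3 = 0.2477 (1/Ω).
Current divider: I(R3) = I_s · G_k/ΣG = 2.08 × (0.05780/0.2477) = 2.08 × 0.2334 = 0.4854 mA.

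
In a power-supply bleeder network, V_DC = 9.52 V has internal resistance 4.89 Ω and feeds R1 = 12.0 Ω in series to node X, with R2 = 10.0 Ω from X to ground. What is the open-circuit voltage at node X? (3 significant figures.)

R1' = 4.89 + 12.0 = 16.89 Ω (source resistance + R1).
Open-circuit (no load on X): V_th = V_DC · R2/(R1' + R2) = 9.52 × 10.0/(16.89 + 10.0) = 3.540 V.

V_th ≈ 3.54 V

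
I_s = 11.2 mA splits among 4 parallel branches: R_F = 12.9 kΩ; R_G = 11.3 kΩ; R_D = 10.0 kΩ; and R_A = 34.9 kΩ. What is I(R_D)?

Total conductance ΣG = 1/12.9 + 1/11.3 + 1/10.0 + 1/34.9 = 0.2947 (units of 1/kΩ).
Current divider: I(R_D) = I_s · G_k/ΣG = 11.2 × (0.1000/0.2947) = 11.2 × 0.3394 = 3.801 mA.

I ≈ 3.80 mA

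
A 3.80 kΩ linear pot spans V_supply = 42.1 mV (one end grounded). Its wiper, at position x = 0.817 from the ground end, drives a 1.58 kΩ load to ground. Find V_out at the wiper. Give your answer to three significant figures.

Lower segment x·R_p = 3.105 kΩ; upper segment (1−x)·R_p = 0.6954 kΩ.
R_L loads the lower segment: effective lower R = 1.047 kΩ.
Loaded-divider output: V_out = 42.1 × 0.6009 = 25.30 mV.

V_out ≈ 25.3 mV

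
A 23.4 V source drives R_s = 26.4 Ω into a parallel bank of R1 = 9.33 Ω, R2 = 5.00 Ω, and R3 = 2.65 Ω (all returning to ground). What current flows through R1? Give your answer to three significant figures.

I ≈ 0.132 A

Combine the parallel branches: R_p = (1/9.33 + 1/5.00 + 1/2.65)⁻¹ = 1.461 Ω.
V_A = 23.4 × 1.461/27.86 = 1.227 V.
Branch current I = V_A/R1 = 1.227/9.33 = 0.1315 A.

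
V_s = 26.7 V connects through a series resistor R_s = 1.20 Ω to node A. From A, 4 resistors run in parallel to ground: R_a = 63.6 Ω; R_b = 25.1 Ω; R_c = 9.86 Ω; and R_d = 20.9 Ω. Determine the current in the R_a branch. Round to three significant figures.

I ≈ 0.337 A

Equivalent of the parallel group: R_p = 4.882 Ω.
V_A by voltage divider: V_A = 26.7 × 4.882/(1.20 + 4.882) = 21.43 V.
I(R_a) = V_A / R_a = 21.43/63.6 = 0.3370 A.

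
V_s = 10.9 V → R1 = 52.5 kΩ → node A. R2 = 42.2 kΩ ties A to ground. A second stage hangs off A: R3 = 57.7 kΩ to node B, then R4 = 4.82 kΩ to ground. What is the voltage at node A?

V_A ≈ 3.53 V

The second stage (R3 + R4 = 62.52 kΩ) loads node A in parallel with R2.
Effective lower resistance at A: R2 ‖ 62.52 = 25.19 kΩ.
So V_A = 10.9 × 0.3243 = 3.535 V.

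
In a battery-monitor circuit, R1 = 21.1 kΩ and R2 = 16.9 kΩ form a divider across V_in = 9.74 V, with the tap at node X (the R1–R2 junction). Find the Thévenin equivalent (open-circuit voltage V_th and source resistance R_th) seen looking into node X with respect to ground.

V_th ≈ 4.33 V, R_th ≈ 9.38 kΩ

V_th is the unloaded tap voltage: V_in · R2/(R1+R2) = 9.74 × 0.4447 = 4.332 V.
With V_in suppressed (replaced by a short), R_th = R1 ‖ R2 = (21.10 × 16.9)/(21.10 + 16.9) = 9.384 kΩ.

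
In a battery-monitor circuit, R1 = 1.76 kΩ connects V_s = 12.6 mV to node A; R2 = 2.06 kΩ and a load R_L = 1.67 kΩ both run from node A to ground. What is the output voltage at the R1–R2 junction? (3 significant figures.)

First combine the lower leg with the load: R2 ‖ R_L = 0.9223 kΩ.
Now apply the divider: V_out = 12.6 × 0.3438 = 4.332 mV.
(Unloaded it would be 6.79 mV; the load pulls it down.)

V_out ≈ 4.33 mV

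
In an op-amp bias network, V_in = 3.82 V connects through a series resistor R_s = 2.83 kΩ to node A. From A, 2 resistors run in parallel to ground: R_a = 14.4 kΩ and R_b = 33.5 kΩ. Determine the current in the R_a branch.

I ≈ 0.207 mA

Parallel bank: R_p = 1/(1/14.4 + 1/33.5) = 10.07 kΩ.
V_A = 3.82 × 10.07/12.90 = 2.982 V.
I(R_a) = V_A / R_a = 2.982/14.4 = 0.2071 mA.
(Check via current divider: I_total = 0.2961 mA; share G_k/ΣG = 0.6994 → same result.)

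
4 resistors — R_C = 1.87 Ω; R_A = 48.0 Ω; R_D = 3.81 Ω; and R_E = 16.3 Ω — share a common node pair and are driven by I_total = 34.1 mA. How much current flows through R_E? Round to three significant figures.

I ≈ 2.38 mA

ΣG = 1/1.87 + 1/48.0 + 1/3.81 + 1/16.3 = 0.8794.
By the current-divider rule, I = I_total · G_k/ΣG = 34.1 × 0.06976 = 2.379 mA.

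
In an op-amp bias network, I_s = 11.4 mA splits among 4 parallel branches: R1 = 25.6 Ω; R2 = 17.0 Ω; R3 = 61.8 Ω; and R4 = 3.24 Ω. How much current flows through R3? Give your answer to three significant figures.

ΣG = 1/25.6 + 1/17.0 + 1/61.8 + 1/3.24 = 0.4227.
Current divider: I(R3) = I_s · G_k/ΣG = 11.4 × (0.01618/0.4227) = 11.4 × 0.03828 = 0.4364 mA.

I ≈ 0.436 mA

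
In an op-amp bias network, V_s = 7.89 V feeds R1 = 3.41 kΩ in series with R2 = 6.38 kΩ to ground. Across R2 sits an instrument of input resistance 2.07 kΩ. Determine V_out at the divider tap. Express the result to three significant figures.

V_out ≈ 2.48 V

First combine the lower leg with the load: R2 ‖ R_L = 1.563 kΩ.
Then V_out = V_s · R2'/(R1 + R2') = 7.89 × 1.563/4.973 = 2.480 V.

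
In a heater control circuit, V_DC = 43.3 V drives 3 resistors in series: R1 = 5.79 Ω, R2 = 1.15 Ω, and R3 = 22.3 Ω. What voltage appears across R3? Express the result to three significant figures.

V ≈ 33.0 V

ΣR = 5.79 + 1.15 + 22.3 = 29.24 Ω.
V = V_DC · R/ΣR = 43.3 × 0.7627 = 33.02 V.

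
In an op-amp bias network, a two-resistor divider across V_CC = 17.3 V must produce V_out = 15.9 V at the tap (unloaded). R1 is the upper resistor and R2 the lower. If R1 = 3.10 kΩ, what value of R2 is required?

V_out/V_CC = R2/(R1+R2) = 0.9191.
R2 = R1 · 0.9191/(1 − 0.9191) = 35.21 kΩ.

R2 ≈ 35.2 kΩ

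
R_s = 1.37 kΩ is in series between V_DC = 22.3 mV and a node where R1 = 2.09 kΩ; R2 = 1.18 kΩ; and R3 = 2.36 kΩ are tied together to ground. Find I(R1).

Combine the parallel branches: R_p = (1/2.09 + 1/1.18 + 1/2.36)⁻¹ = 0.5715 kΩ.
V_A by voltage divider: V_A = 22.3 × 0.5715/(1.37 + 0.5715) = 6.565 mV.
I(R1) = V_A / R1 = 6.565/2.09 = 3.141 µA.
(Check via current divider: I_total = 11.49 µA; share G_k/ΣG = 0.2735 → same result.)

I ≈ 3.14 µA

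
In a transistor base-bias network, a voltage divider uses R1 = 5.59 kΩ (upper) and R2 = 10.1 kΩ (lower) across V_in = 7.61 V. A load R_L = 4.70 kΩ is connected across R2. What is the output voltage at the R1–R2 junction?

First combine the lower leg with the load: R2 ‖ R_L = 3.207 kΩ.
Voltage divider with the loaded lower leg: V_out = 7.61 × 3.207/(5.59 + 3.207) = 7.61 × 0.3646 = 2.775 V.
(Unloaded it would be 4.90 V; the load pulls it down.)

V_out ≈ 2.77 V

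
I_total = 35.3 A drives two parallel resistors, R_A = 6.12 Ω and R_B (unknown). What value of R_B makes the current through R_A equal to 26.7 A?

R_B ≈ 19.0 Ω

Two-branch current divider: I_A = I_total · R_B/(R_A + R_B).
26.7/35.3 = R_B/(R_A + R_B) → R_B = R_A · (0.7564)/(1 − 0.7564) = 6.12 × 3.105 = 19.00 Ω.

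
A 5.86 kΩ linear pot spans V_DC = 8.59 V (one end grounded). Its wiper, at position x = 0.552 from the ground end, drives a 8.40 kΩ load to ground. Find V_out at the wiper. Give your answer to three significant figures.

V_out ≈ 4.04 V

Lower segment x·R_p = 3.235 kΩ; upper segment (1−x)·R_p = 2.625 kΩ.
(x·R_p) ‖ R_L = 2.335 kΩ.
Then V_out = V_DC · 2.335/(2.625 + 2.335) = 4.044 V.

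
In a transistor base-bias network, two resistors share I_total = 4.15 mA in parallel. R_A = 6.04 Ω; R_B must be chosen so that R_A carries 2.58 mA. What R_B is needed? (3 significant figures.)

R_B ≈ 9.93 Ω

In a two-way split, I_A/I_total = R_B/(R_A + R_B).
With f = 0.6217, R_B = R_A · f/(1−f) = 6.04 × 1.643 = 9.926 Ω.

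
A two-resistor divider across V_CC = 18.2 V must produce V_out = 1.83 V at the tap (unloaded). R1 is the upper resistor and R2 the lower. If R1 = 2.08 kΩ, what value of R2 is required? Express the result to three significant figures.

R2 ≈ 0.233 kΩ

The divider ratio is R2/(R1+R2) = 1.83/18.2 = 0.1005.
R2 = R1 · 0.1005/(1 − 0.1005) = 0.2325 kΩ.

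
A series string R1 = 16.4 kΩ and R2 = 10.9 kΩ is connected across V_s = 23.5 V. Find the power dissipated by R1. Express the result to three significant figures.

ΣR = 27.30 kΩ → I = 23.5/27.30 = 0.8608 mA.
P(R1) = I²·R1 = (0.8608)² × 16.4 = 12.15 mW.

P ≈ 12.2 mW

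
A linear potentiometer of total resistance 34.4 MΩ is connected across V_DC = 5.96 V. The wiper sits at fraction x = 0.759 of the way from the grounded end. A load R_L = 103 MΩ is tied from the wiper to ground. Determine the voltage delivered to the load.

V_out ≈ 4.26 V

Split the track: R_lower = x·R_p = 26.11 MΩ, R_upper = (1−x)·R_p = 8.290 MΩ.
Lower segment in parallel with the load: 26.11 ‖ 103 = 20.83 MΩ.
Loaded-divider output: V_out = 5.96 × 0.7153 = 4.263 V.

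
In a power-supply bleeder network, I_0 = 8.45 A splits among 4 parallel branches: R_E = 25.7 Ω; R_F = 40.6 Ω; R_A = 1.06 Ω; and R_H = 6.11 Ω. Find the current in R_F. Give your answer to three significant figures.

ΣG = 1/25.7 + 1/40.6 + 1/1.06 + 1/6.11 = 1.171.
Current divider: I(R_F) = I_0 · G_k/ΣG = 8.45 × (0.02463/1.171) = 8.45 × 0.02104 = 0.1778 A.

I ≈ 0.178 A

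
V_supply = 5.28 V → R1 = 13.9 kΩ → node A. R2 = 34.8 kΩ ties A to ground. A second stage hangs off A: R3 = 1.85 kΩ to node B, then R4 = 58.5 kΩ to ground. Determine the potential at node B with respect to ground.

Node A sees R2 in parallel with the series input of stage 2, R3 + R4 = 60.35 kΩ.
Effective lower resistance at A: R2 ‖ 60.35 = 22.07 kΩ.
First divider: V_A = V_supply · 22.07/(13.9 + 22.07) = 3.240 V.
Stage 2 is unloaded, so V_B = V_A · R4/(R3+R4) = 3.240 × 58.5/60.35 = 3.140 V.

V_B ≈ 3.14 V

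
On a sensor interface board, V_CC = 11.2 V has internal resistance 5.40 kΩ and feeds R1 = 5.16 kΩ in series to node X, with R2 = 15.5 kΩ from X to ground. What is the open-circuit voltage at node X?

R1' = 5.40 + 5.16 = 10.56 kΩ (source resistance + R1).
Open-circuit (no load on X): V_th = V_CC · R2/(R1' + R2) = 11.2 × 15.5/(10.56 + 15.5) = 6.662 V.

V_th ≈ 6.66 V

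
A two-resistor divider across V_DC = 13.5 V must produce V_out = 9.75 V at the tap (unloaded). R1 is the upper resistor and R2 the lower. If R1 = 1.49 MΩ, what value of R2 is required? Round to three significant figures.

R2 ≈ 3.87 MΩ

Required fraction k = V_out/V_DC = 0.7222.
Rearranging, R2 = R1·k/(1−k) = 1.49 × 2.600 = 3.874 MΩ.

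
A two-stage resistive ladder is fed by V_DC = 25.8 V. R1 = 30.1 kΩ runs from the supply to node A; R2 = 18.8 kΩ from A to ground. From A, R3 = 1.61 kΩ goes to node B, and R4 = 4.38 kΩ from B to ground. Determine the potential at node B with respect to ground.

V_B ≈ 2.47 V

Node A sees R2 in parallel with the series input of stage 2, R3 + R4 = 5.990 kΩ.
R2 ‖ (R3+R4) = 4.543 kΩ.
So V_A = 25.8 × 0.1311 = 3.383 V.
Stage 2 is unloaded, so V_B = V_A · R4/(R3+R4) = 3.383 × 4.38/5.990 = 2.474 V.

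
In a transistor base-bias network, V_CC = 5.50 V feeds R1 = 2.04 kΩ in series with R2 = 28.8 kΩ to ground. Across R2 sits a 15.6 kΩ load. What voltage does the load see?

The load sits in parallel with R2, giving an effective lower resistance R2' = R2·R_L/(R2+R_L) = 10.12 kΩ.
Now apply the divider: V_out = 5.50 × 0.8322 = 4.577 V.

V_out ≈ 4.58 V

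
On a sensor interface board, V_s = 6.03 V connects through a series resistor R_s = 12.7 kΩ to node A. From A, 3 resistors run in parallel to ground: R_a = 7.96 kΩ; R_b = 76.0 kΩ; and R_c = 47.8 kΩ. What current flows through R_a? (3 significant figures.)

I ≈ 0.250 mA

Combine the parallel branches: R_p = (1/7.96 + 1/76.0 + 1/47.8)⁻¹ = 6.261 kΩ.
Node voltage V_A = V_s · R_p/(R_s + R_p) = 6.03 × 0.3302 = 1.991 V.
I(R_a) = V_A / R_a = 1.991/7.96 = 0.2502 mA.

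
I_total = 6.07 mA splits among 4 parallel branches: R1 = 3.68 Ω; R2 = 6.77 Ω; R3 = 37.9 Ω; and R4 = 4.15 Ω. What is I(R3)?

ΣG = 1/3.68 + 1/6.77 + 1/37.9 + 1/4.15 = 0.6868.
By the current-divider rule, I = I_total · G_k/ΣG = 6.07 × 0.03842 = 0.2332 mA.

I ≈ 0.233 mA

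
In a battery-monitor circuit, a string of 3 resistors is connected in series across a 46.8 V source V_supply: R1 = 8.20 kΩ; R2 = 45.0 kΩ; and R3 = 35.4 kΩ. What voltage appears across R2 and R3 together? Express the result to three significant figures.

V ≈ 42.5 V

ΣR = 8.20 + 45.0 + 35.4 = 88.60 kΩ.
R_{R2..R3} = 45.0 + 35.4 = 80.40 kΩ.
Voltage divider: V = V_supply · (80.40 / 88.60) = 46.8 × 0.9074 = 42.47 V.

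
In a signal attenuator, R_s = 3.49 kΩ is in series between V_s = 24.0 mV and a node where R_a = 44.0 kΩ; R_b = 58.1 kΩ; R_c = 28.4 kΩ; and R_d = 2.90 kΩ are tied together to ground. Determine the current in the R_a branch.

I ≈ 0.221 µA

Combine the parallel branches: R_p = (1/44.0 + 1/58.1 + 1/28.4 + 1/2.90)⁻¹ = 2.381 kΩ.
Node voltage V_A = V_s · R_p/(R_s + R_p) = 24.0 × 0.4056 = 9.733 mV.
Branch current I = V_A/R_a = 9.733/44.0 = 0.2212 µA.
(Equivalently: I_total = 4.088 µA, then current-divider fraction G_k/ΣG = 0.05412.)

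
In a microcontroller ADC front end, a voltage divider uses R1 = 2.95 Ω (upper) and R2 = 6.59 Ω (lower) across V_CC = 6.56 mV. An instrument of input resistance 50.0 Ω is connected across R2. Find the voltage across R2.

R2 ‖ R_L = (6.59 × 50.0)/(6.59 + 50.0) = 5.823 Ω.
Now apply the divider: V_out = 6.56 × 0.6637 = 4.354 mV.
(Unloaded it would be 4.53 mV; the load pulls it down.)

V_out ≈ 4.35 mV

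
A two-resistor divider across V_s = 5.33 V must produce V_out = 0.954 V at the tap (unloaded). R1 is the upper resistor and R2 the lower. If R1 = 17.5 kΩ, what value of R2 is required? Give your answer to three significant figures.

R2 ≈ 3.82 kΩ

Required fraction k = V_out/V_s = 0.1790.
So R2 = R1 · V_out/(V_s − V_out) = 17.5 × 0.954/(5.33 − 0.954) = 17.5 × 0.2180 = 3.815 kΩ.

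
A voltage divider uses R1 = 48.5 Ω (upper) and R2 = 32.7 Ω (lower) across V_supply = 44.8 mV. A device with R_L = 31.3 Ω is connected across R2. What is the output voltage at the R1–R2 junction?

V_out ≈ 11.1 mV

First combine the lower leg with the load: R2 ‖ R_L = 15.99 Ω.
Voltage divider with the loaded lower leg: V_out = 44.8 × 15.99/(48.5 + 15.99) = 44.8 × 0.2480 = 11.11 mV.
(Unloaded it would be 18.0 mV; the load pulls it down.)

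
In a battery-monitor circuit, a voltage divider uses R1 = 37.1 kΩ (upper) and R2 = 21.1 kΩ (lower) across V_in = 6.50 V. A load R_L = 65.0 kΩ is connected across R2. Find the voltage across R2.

V_out ≈ 1.95 V

The load sits in parallel with R2, giving an effective lower resistance R2' = R2·R_L/(R2+R_L) = 15.93 kΩ.
Then V_out = V_in · R2'/(R1 + R2') = 6.50 × 15.93/53.03 = 1.953 V.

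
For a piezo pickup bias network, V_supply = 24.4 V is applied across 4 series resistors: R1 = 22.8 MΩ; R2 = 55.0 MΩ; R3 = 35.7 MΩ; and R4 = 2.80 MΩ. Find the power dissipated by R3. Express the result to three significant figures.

P ≈ 1.57 µW

Series current I = V_supply/ΣR = 24.4/116.3 = 0.2098 µA.
P = I²R = 0.04402 × 35.7 = 1.571 µW.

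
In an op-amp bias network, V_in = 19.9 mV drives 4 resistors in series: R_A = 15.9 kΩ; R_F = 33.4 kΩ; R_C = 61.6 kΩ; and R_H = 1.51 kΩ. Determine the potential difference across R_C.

ΣR = 15.9 + 33.4 + 61.6 + 1.51 = 112.4 kΩ.
V = V_in · R/ΣR = 19.9 × 0.5480 = 10.91 mV.

V ≈ 10.9 mV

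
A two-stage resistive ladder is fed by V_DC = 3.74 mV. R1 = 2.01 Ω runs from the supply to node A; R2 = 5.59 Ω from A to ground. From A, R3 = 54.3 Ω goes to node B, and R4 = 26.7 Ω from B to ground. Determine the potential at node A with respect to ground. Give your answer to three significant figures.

Node A sees R2 in parallel with the series input of stage 2, R3 + R4 = 81.00 Ω.
Effective lower resistance at A: R2 ‖ 81.00 = 5.229 Ω.
First divider: V_A = V_DC · 5.229/(2.01 + 5.229) = 2.702 mV.

V_A ≈ 2.70 mV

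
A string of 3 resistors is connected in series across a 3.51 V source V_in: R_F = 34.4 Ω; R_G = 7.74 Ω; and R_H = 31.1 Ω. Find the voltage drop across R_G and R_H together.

V ≈ 1.86 V

Series total: ΣR = 34.4 + 7.74 + 31.1 = 73.24 Ω.
R_{R_G..R_H} = 7.74 + 31.1 = 38.84 Ω.
V = V_in · R/ΣR = 3.51 × 0.5303 = 1.861 V.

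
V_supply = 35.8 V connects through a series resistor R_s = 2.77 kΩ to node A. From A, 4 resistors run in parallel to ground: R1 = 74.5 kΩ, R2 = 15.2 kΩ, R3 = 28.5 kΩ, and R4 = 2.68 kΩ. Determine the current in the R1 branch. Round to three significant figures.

Parallel bank: R_p = 1/(1/74.5 + 1/15.2 + 1/28.5 + 1/2.68) = 2.052 kΩ.
V_A = 35.8 × 2.052/4.822 = 15.23 V.
Branch current I = V_A/R1 = 15.23/74.5 = 0.2045 mA.

I ≈ 0.204 mA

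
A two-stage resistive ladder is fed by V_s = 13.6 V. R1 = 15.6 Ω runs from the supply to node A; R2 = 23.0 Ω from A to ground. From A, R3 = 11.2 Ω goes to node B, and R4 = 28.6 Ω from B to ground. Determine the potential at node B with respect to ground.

V_B ≈ 4.72 V

Node A sees R2 in parallel with the series input of stage 2, R3 + R4 = 39.80 Ω.
Effective lower resistance at A: R2 ‖ 39.80 = 14.58 Ω.
So V_A = 13.6 × 0.4830 = 6.569 V.
Stage 2 is unloaded, so V_B = V_A · R4/(R3+R4) = 6.569 × 28.6/39.80 = 4.721 V.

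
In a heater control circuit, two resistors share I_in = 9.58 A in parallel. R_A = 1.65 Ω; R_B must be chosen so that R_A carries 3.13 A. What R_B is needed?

In a two-way split, I_A/I_in = R_B/(R_A + R_B).
With f = 0.3267, R_B = R_A · f/(1−f) = 1.65 × 0.4853 = 0.8007 Ω.

R_B ≈ 0.801 Ω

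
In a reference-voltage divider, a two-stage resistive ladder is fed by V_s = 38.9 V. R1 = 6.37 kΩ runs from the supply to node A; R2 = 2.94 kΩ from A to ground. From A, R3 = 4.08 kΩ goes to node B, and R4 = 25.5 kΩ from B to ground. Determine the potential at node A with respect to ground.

The second stage (R3 + R4 = 29.58 kΩ) loads node A in parallel with R2.
R2 ‖ (R3+R4) = 2.674 kΩ.
First divider: V_A = V_s · 2.674/(6.37 + 2.674) = 11.50 V.

V_A ≈ 11.5 V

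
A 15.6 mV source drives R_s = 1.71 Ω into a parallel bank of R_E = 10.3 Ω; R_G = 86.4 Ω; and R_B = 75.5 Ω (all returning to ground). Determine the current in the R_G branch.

I ≈ 0.149 mA

Equivalent of the parallel group: R_p = 8.203 Ω.
V_A by voltage divider: V_A = 15.6 × 8.203/(1.71 + 8.203) = 12.91 mV.
Branch current I = V_A/R_G = 12.91/86.4 = 0.1494 mA.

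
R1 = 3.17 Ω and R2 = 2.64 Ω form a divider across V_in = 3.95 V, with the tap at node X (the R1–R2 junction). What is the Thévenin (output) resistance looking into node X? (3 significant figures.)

With V_in suppressed (replaced by a short), R_th = R1 ‖ R2 = (3.170 × 2.64)/(3.170 + 2.64) = 1.440 Ω.

R_th ≈ 1.44 Ω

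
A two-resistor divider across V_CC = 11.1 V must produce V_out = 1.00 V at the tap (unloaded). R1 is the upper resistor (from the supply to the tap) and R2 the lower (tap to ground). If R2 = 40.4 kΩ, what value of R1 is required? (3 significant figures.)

R1 ≈ 408 kΩ

Required fraction k = V_out/V_CC = 0.09009.
So R1 = R2 · (V_CC/V_out − 1) = 40.4 × (11.1/1.00 − 1) = 40.4 × 10.10 = 408.0 kΩ.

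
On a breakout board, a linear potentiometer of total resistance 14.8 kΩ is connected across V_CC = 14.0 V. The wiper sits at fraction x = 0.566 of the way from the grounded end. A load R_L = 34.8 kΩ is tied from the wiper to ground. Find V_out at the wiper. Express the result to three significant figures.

Split the track: R_lower = x·R_p = 8.377 kΩ, R_upper = (1−x)·R_p = 6.423 kΩ.
R_L loads the lower segment: effective lower R = 6.752 kΩ.
V_out = 14.0 × 6.752/(6.423 + 6.752) = 7.174 V.
(Unloaded: V_out = x·V_CC = 7.92 V.)

V_out ≈ 7.17 V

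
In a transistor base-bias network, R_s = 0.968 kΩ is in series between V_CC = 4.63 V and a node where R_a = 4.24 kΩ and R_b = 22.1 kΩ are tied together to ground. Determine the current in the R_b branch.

I ≈ 0.165 mA

Parallel bank: R_p = 1/(1/4.24 + 1/22.1) = 3.557 kΩ.
V_A by voltage divider: V_A = 4.63 × 3.557/(0.968 + 3.557) = 3.640 V.
Branch current I = V_A/R_b = 3.640/22.1 = 0.1647 mA.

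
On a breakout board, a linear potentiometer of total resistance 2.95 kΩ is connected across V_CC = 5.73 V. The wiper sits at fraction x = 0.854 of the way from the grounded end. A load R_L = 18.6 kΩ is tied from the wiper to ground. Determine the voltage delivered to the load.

V_out ≈ 4.80 V

The pot divides into 0.4307 kΩ above the wiper and 2.519 kΩ below.
R_L loads the lower segment: effective lower R = 2.219 kΩ.
Loaded-divider output: V_out = 5.73 × 0.8374 = 4.799 V.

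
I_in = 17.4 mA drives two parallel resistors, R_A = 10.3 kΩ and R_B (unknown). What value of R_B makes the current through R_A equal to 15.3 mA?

Two-branch current divider: I_A = I_in · R_B/(R_A + R_B).
With f = 0.8793, R_B = R_A · f/(1−f) = 10.3 × 7.286 = 75.04 kΩ.

R_B ≈ 75.0 kΩ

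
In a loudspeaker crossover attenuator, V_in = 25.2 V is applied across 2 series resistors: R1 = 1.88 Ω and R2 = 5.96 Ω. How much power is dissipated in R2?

P ≈ 61.6 W

The common current is I = 25.2/7.840 = 3.214 A.
P = I²R = 10.33 × 5.96 = 61.58 W.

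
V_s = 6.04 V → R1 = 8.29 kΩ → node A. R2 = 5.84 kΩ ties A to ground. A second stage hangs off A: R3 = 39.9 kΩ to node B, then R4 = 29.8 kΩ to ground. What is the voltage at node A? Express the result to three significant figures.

Looking into the second stage from A: R3 + R4 = 69.70 kΩ appears in parallel with R2.
R2 ‖ (R3+R4) = 5.389 kΩ.
V_A = 6.04 × 5.389/(8.29 + 5.389) = 2.379 V.

V_A ≈ 2.38 V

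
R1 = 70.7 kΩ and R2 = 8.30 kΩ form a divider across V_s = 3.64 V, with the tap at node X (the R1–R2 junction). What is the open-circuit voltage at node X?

V_th ≈ 0.382 V

With X open, the divider is unloaded: V_th = 3.64 × 8.30/79.00 = 0.3824 V.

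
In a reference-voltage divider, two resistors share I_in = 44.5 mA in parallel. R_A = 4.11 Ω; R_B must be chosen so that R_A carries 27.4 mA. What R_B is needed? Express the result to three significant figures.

R_B ≈ 6.59 Ω

The fraction through R_A equals R_B/(R_A+R_B).
27.4/44.5 = R_B/(R_A + R_B) → R_B = R_A · (0.6157)/(1 − 0.6157) = 4.11 × 1.602 = 6.586 Ω.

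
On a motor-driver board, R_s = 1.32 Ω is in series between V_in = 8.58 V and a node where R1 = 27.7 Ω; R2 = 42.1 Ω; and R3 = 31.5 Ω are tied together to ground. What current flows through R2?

I ≈ 0.182 A

Parallel bank: R_p = 1/(1/27.7 + 1/42.1 + 1/31.5) = 10.92 Ω.
Node voltage V_A = V_in · R_p/(R_s + R_p) = 8.58 × 0.8921 = 7.654 V.
Branch current I = V_A/R2 = 7.654/42.1 = 0.1818 A.
(Check via current divider: I_total = 0.7012 A; share G_k/ΣG = 0.2593 → same result.)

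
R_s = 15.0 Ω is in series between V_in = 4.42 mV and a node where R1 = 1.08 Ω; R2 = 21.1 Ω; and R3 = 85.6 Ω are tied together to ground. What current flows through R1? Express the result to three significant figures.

I ≈ 0.259 mA

Combine the parallel branches: R_p = (1/1.08 + 1/21.1 + 1/85.6)⁻¹ = 1.015 Ω.
V_A = 4.42 × 1.015/16.02 = 0.2802 mV.
I(R1) = V_A / R1 = 0.2802/1.08 = 0.2594 mA.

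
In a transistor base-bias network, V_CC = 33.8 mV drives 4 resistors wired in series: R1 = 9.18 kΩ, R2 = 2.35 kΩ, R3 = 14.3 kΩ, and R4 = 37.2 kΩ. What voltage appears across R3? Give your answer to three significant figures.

Series total: ΣR = 9.18 + 2.35 + 14.3 + 37.2 = 63.03 kΩ.
Voltage divider: V = V_CC · (14.30 / 63.03) = 33.8 × 0.2269 = 7.668 mV.

V ≈ 7.67 mV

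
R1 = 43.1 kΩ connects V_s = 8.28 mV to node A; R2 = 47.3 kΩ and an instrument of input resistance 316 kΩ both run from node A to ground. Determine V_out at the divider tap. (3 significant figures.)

V_out ≈ 4.04 mV

First combine the lower leg with the load: R2 ‖ R_L = 41.14 kΩ.
Then V_out = V_s · R2'/(R1 + R2') = 8.28 × 41.14/84.24 = 4.044 mV.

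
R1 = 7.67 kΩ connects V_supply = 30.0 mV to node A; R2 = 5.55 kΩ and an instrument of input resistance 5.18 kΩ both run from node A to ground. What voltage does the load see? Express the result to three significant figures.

V_out ≈ 7.77 mV

The load sits in parallel with R2, giving an effective lower resistance R2' = R2·R_L/(R2+R_L) = 2.679 kΩ.
Voltage divider with the loaded lower leg: V_out = 30.0 × 2.679/(7.67 + 2.679) = 30.0 × 0.2589 = 7.767 mV.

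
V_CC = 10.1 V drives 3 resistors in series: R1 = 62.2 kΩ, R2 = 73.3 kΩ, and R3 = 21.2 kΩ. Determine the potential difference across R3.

Total series resistance ΣR = 62.2 + 73.3 + 21.2 = 156.7 kΩ.
By the voltage-divider rule, V = 10.1 × 21.20/156.7 = 1.366 V.

V ≈ 1.37 V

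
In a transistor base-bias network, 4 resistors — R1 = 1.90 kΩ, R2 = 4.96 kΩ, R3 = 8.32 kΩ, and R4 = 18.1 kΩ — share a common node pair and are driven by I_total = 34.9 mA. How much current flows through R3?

I ≈ 4.64 mA

Conductances: ΣG = 1/1.90 + 1/4.96 + 1/8.32 + 1/18.1 = 0.9034 (1/kΩ).
R3 takes the fraction G_k/ΣG = 0.1202/0.9034 = 0.1330, so I = 34.9 × 0.1330 = 4.643 mA.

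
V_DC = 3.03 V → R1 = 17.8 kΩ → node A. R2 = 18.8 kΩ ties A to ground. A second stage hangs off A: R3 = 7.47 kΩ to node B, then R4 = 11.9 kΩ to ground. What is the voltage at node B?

V_B ≈ 0.650 V

Node A sees R2 in parallel with the series input of stage 2, R3 + R4 = 19.37 kΩ.
Effective lower resistance at A: R2 ‖ 19.37 = 9.540 kΩ.
First divider: V_A = V_DC · 9.540/(17.8 + 9.540) = 1.057 V.
Stage 2 is unloaded, so V_B = V_A · R4/(R3+R4) = 1.057 × 11.9/19.37 = 0.6496 V.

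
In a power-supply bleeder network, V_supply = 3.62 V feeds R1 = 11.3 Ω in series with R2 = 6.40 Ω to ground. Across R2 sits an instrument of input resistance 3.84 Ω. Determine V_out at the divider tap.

First combine the lower leg with the load: R2 ‖ R_L = 2.400 Ω.
Now apply the divider: V_out = 3.62 × 0.1752 = 0.6342 V.

V_out ≈ 0.634 V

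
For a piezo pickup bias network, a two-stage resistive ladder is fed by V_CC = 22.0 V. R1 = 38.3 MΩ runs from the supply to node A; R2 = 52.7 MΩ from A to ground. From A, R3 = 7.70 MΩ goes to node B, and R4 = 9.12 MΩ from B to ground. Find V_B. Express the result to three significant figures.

Node A sees R2 in parallel with the series input of stage 2, R3 + R4 = 16.82 MΩ.
R2 ‖ (R3+R4) = 12.75 MΩ.
First divider: V_A = V_CC · 12.75/(38.3 + 12.75) = 5.495 V.
V_B = V_A × 0.5422 = 2.979 V.

V_B ≈ 2.98 V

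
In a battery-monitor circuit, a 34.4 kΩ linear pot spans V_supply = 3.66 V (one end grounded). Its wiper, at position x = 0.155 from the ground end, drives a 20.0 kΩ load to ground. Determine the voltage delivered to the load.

V_out ≈ 0.463 V

The pot divides into 29.07 kΩ above the wiper and 5.332 kΩ below.
R_L loads the lower segment: effective lower R = 4.210 kΩ.
Then V_out = V_supply · 4.210/(29.07 + 4.210) = 0.4630 V.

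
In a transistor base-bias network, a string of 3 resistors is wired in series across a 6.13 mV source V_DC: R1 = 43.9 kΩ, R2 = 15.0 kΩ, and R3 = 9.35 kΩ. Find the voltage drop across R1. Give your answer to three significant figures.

Series total: ΣR = 43.9 + 15.0 + 9.35 = 68.25 kΩ.
Voltage divider: V = V_DC · (43.90 / 68.25) = 6.13 × 0.6432 = 3.943 mV.

V ≈ 3.94 mV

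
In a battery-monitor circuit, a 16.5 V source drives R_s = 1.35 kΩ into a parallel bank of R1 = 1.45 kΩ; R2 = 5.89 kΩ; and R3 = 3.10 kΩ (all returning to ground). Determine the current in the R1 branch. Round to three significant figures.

Parallel bank: R_p = 1/(1/1.45 + 1/5.89 + 1/3.10) = 0.8460 kΩ.
V_A = 16.5 × 0.8460/2.196 = 6.357 V.
I(R1) = V_A / R1 = 6.357/1.45 = 4.384 mA.

I ≈ 4.38 mA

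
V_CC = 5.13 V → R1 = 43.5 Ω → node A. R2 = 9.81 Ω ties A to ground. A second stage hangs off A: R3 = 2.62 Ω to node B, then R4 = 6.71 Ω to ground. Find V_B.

Looking into the second stage from A: R3 + R4 = 9.330 Ω appears in parallel with R2.
R2 ‖ (R3+R4) = 4.782 Ω.
V_A = 5.13 × 4.782/(43.5 + 4.782) = 0.5081 V.
Stage 2 is unloaded, so V_B = V_A · R4/(R3+R4) = 0.5081 × 6.71/9.330 = 0.3654 V.

V_B ≈ 0.365 V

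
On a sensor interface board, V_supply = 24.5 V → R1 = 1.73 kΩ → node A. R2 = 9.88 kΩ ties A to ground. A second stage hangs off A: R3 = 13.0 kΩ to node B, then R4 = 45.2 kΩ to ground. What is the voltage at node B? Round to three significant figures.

The second stage (R3 + R4 = 58.20 kΩ) loads node A in parallel with R2.
Effective lower resistance at A: R2 ‖ 58.20 = 8.446 kΩ.
V_A = 24.5 × 8.446/(1.73 + 8.446) = 20.33 V.
V_B = V_A × 0.7766 = 15.79 V.

V_B ≈ 15.8 V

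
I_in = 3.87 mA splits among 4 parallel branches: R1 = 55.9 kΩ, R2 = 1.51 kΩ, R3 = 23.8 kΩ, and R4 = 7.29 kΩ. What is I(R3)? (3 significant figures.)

Conductances: ΣG = 1/55.9 + 1/1.51 + 1/23.8 + 1/7.29 = 0.8593 (1/kΩ).
By the current-divider rule, I = I_in · G_k/ΣG = 3.87 × 0.04889 = 0.1892 mA.

I ≈ 0.189 mA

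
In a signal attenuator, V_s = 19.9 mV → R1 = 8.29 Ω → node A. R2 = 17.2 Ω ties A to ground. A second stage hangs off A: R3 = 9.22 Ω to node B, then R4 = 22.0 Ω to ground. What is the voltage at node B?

Looking into the second stage from A: R3 + R4 = 31.22 Ω appears in parallel with R2.
R2 ‖ (R3+R4) = 11.09 Ω.
First divider: V_A = V_s · 11.09/(8.29 + 11.09) = 11.39 mV.
Then the unloaded second divider: V_B = V_A × R4/(R3+R4) = 11.39 × 0.7047 = 8.025 mV.

V_B ≈ 8.02 mV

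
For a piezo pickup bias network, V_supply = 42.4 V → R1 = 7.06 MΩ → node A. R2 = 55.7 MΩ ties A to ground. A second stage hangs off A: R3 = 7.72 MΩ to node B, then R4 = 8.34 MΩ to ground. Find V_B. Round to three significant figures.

V_B ≈ 14.1 V

Node A sees R2 in parallel with the series input of stage 2, R3 + R4 = 16.06 MΩ.
R2 ‖ (R3+R4) = 12.47 MΩ.
V_A = 42.4 × 12.47/(7.06 + 12.47) = 27.07 V.
Then the unloaded second divider: V_B = V_A × R4/(R3+R4) = 27.07 × 0.5193 = 14.06 V.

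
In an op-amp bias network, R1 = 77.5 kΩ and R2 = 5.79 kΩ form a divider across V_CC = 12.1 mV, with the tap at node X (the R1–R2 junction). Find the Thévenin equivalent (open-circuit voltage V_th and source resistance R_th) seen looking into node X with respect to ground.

Open-circuit (no load on X): V_th = V_CC · R2/(R1 + R2) = 12.1 × 5.79/(77.50 + 5.79) = 0.8411 mV.
With V_CC suppressed (replaced by a short), R_th = R1 ‖ R2 = (77.50 × 5.79)/(77.50 + 5.79) = 5.388 kΩ.

V_th ≈ 0.841 mV, R_th ≈ 5.39 kΩ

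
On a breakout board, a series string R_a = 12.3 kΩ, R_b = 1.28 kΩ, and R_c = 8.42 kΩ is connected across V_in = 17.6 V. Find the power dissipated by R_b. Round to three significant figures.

P ≈ 0.819 mW

ΣR = 22.00 kΩ → I = 17.6/22.00 = 0.8000 mA.
P(R_b) = I²·R_b = (0.8000)² × 1.28 = 0.8192 mW.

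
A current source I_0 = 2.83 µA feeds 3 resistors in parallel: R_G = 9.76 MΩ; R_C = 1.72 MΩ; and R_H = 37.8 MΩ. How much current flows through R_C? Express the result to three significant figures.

I ≈ 2.32 µA

ΣG = 1/9.76 + 1/1.72 + 1/37.8 = 0.7103.
R_C takes the fraction G_k/ΣG = 0.5814/0.7103 = 0.8185, so I = 2.83 × 0.8185 = 2.316 µA.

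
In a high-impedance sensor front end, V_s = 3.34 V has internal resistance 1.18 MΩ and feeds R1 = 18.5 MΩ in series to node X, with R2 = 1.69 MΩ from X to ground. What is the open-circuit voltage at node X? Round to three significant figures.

V_th ≈ 0.264 V

R1' = 1.18 + 18.5 = 19.68 MΩ (source resistance + R1).
V_th is the unloaded tap voltage: V_s · R2/(R1'+R2) = 3.34 × 0.07908 = 0.2641 V.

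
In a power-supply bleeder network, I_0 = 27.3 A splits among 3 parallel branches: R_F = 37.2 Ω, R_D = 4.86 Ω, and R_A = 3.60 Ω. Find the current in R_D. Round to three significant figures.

Conductances: ΣG = 1/37.2 + 1/4.86 + 1/3.60 = 0.5104 (1/Ω).
R_D takes the fraction G_k/ΣG = 0.2058/0.5104 = 0.4031, so I = 27.3 × 0.4031 = 11.01 A.

I ≈ 11.0 A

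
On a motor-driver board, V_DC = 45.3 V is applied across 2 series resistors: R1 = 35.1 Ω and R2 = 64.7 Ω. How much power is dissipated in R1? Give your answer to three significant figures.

P ≈ 7.23 W

ΣR = 99.80 Ω → I = 45.3/99.80 = 0.4539 A.
P(R1) = I²·R1 = (0.4539)² × 35.1 = 7.232 W.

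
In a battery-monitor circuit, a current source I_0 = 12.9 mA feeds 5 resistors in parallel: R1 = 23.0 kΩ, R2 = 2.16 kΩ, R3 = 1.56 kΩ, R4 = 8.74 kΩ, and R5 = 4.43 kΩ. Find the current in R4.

I ≈ 0.992 mA

Conductances: ΣG = 1/23.0 + 1/2.16 + 1/1.56 + 1/8.74 + 1/4.43 = 1.488 (1/kΩ).
R4 takes the fraction G_k/ΣG = 0.1144/1.488 = 0.07691, so I = 12.9 × 0.07691 = 0.9922 mA.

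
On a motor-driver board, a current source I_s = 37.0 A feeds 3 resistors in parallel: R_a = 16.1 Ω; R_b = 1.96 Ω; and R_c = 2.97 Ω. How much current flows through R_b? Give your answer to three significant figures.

I ≈ 20.8 A

Total conductance ΣG = 1/16.1 + 1/1.96 + 1/2.97 = 0.9090 (units of 1/Ω).
R_b takes the fraction G_k/ΣG = 0.5102/0.9090 = 0.5613, so I = 37.0 × 0.5613 = 20.77 A.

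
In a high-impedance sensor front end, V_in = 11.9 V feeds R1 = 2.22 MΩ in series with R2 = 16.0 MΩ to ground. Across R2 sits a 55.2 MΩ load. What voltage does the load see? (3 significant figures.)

First combine the lower leg with the load: R2 ‖ R_L = 12.40 MΩ.
Then V_out = V_in · R2'/(R1 + R2') = 11.9 × 12.40/14.62 = 10.09 V.
(Unloaded it would be 10.5 V; the load pulls it down.)

V_out ≈ 10.1 V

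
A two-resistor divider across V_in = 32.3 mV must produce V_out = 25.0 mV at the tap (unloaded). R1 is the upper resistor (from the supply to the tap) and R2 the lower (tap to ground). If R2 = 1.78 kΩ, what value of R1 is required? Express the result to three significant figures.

R1 ≈ 0.520 kΩ

The divider ratio is R2/(R1+R2) = 25.0/32.3 = 0.7740.
Rearranging, R1 = R2·(1−k)/k = 1.78 × 0.2920 = 0.5198 kΩ.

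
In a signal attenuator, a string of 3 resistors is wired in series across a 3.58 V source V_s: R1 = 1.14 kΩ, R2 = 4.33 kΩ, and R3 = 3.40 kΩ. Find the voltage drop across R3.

Series total: ΣR = 1.14 + 4.33 + 3.40 = 8.870 kΩ.
V = V_s · R/ΣR = 3.58 × 0.3833 = 1.372 V.

V ≈ 1.37 V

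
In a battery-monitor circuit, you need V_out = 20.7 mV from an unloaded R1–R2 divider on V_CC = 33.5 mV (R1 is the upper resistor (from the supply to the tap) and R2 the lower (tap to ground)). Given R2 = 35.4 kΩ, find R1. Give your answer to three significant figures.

Required fraction k = V_out/V_CC = 0.6179.
R1 = R2·(1/k − 1) = 35.4 × 0.6184 = 21.89 kΩ.

R1 ≈ 21.9 kΩ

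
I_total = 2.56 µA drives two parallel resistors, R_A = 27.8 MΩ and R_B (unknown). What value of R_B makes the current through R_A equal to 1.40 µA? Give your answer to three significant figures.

Two-branch current divider: I_A = I_total · R_B/(R_A + R_B).
1.40/2.56 = R_B/(R_A + R_B) → R_B = R_A · (0.5469)/(1 − 0.5469) = 27.8 × 1.207 = 33.55 MΩ.

R_B ≈ 33.6 MΩ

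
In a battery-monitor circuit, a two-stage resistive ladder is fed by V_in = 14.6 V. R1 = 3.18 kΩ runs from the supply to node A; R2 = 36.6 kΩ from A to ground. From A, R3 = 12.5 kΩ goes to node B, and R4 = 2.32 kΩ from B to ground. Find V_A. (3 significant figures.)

V_A ≈ 11.2 V

The second stage (R3 + R4 = 14.82 kΩ) loads node A in parallel with R2.
Effective lower resistance at A: R2 ‖ 14.82 = 10.55 kΩ.
So V_A = 14.6 × 0.7684 = 11.22 V.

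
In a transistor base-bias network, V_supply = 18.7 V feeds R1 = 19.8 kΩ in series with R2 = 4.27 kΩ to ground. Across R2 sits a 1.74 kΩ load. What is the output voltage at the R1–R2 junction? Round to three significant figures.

V_out ≈ 1.10 V

R2 ‖ R_L = (4.27 × 1.74)/(4.27 + 1.74) = 1.236 kΩ.
Voltage divider with the loaded lower leg: V_out = 18.7 × 1.236/(19.8 + 1.236) = 18.7 × 0.05877 = 1.099 V.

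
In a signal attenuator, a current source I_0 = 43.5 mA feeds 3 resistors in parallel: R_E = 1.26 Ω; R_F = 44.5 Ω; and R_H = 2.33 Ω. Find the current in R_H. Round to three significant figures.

ΣG = 1/1.26 + 1/44.5 + 1/2.33 = 1.245.
By the current-divider rule, I = I_0 · G_k/ΣG = 43.5 × 0.3446 = 14.99 mA.

I ≈ 15.0 mA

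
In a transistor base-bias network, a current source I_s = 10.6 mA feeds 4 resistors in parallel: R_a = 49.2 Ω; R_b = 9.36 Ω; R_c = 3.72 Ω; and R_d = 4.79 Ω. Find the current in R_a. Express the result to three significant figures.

I ≈ 0.356 mA

ΣG = 1/49.2 + 1/9.36 + 1/3.72 + 1/4.79 = 0.6047.
R_a takes the fraction G_k/ΣG = 0.02033/0.6047 = 0.03361, so I = 10.6 × 0.03361 = 0.3563 mA.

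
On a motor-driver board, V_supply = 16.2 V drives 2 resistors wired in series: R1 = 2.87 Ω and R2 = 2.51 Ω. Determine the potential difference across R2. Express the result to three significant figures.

V ≈ 7.56 V

ΣR = 2.87 + 2.51 = 5.380 Ω.
By the voltage-divider rule, V = 16.2 × 2.510/5.380 = 7.558 V.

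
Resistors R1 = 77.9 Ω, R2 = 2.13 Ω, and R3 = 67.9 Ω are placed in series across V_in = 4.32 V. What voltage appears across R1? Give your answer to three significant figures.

ΣR = 77.9 + 2.13 + 67.9 = 147.9 Ω.
V = V_in · R/ΣR = 4.32 × 0.5266 = 2.275 V.

V ≈ 2.27 V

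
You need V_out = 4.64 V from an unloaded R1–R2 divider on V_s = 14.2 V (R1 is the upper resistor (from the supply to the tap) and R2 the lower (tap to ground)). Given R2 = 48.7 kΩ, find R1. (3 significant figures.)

R1 ≈ 100 kΩ

Required fraction k = V_out/V_s = 0.3268.
Rearranging, R1 = R2·(1−k)/k = 48.7 × 2.060 = 100.3 kΩ.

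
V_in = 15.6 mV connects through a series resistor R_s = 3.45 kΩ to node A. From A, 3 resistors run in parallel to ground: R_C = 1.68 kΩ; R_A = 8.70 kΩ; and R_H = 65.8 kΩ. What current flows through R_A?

I ≈ 0.512 µA

Combine the parallel branches: R_p = (1/1.68 + 1/8.70 + 1/65.8)⁻¹ = 1.379 kΩ.
V_A = 15.6 × 1.379/4.829 = 4.454 mV.
Branch current I = V_A/R_A = 4.454/8.70 = 0.5119 µA.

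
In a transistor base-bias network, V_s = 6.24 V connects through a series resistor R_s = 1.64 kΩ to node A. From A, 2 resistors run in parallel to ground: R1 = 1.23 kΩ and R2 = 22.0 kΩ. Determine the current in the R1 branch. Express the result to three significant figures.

I ≈ 2.11 mA

Combine the parallel branches: R_p = (1/1.23 + 1/22.0)⁻¹ = 1.165 kΩ.
V_A by voltage divider: V_A = 6.24 × 1.165/(1.64 + 1.165) = 2.591 V.
Branch current I = V_A/R1 = 2.591/1.23 = 2.107 mA.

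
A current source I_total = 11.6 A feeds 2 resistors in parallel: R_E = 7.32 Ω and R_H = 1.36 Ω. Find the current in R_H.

For two parallel branches, I_k = I_total · (other R)/(sum of R).
I(R_H) = 11.6 × 7.32/(7.32 + 1.36) = 11.6 × 0.8433 = 9.782 A.

I ≈ 9.78 A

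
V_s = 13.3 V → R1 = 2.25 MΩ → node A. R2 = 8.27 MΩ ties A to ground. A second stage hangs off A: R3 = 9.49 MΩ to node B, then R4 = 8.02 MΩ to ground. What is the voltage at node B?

Node A sees R2 in parallel with the series input of stage 2, R3 + R4 = 17.51 MΩ.
R2 ‖ (R3+R4) = 5.617 MΩ.
First divider: V_A = V_s · 5.617/(2.25 + 5.617) = 9.496 V.
Then the unloaded second divider: V_B = V_A × R4/(R3+R4) = 9.496 × 0.4580 = 4.349 V.

V_B ≈ 4.35 V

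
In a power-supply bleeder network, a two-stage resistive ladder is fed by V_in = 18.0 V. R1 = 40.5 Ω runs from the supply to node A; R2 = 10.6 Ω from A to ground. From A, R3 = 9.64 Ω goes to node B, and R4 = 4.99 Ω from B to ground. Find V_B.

V_B ≈ 0.809 V

Looking into the second stage from A: R3 + R4 = 14.63 Ω appears in parallel with R2.
Effective lower resistance at A: R2 ‖ 14.63 = 6.147 Ω.
So V_A = 18.0 × 0.1318 = 2.372 V.
Then the unloaded second divider: V_B = V_A × R4/(R3+R4) = 2.372 × 0.3411 = 0.8090 V.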